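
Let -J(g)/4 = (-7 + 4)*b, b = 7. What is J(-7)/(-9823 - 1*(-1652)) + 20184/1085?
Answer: 164832324/8865535 ≈ 18.592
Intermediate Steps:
J(g) = 84 (J(g) = -4*(-7 + 4)*7 = -(-12)*7 = -4*(-21) = 84)
J(-7)/(-9823 - 1*(-1652)) + 20184/1085 = 84/(-9823 - 1*(-1652)) + 20184/1085 = 84/(-9823 + 1652) + 20184*(1/1085) = 84/(-8171) + 20184/1085 = 84*(-1/8171) + 20184/1085 = -84/8171 + 20184/1085 = 164832324/8865535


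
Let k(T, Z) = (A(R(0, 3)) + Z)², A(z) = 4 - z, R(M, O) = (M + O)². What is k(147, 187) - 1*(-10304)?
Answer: 43428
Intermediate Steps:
k(T, Z) = (-5 + Z)² (k(T, Z) = ((4 - (0 + 3)²) + Z)² = ((4 - 1*3²) + Z)² = ((4 - 1*9) + Z)² = ((4 - 9) + Z)² = (-5 + Z)²)
k(147, 187) - 1*(-10304) = (-5 + 187)² - 1*(-10304) = 182² + 10304 = 33124 + 10304 = 43428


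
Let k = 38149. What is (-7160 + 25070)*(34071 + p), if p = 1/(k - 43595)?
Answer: 1661606205075/2723 ≈ 6.1021e+8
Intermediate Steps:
p = -1/5446 (p = 1/(38149 - 43595) = 1/(-5446) = -1/5446 ≈ -0.00018362)
(-7160 + 25070)*(34071 + p) = (-7160 + 25070)*(34071 - 1/5446) = 17910*(185550665/5446) = 1661606205075/2723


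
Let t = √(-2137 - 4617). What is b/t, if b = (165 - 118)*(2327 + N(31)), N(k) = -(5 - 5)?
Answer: -109369*I*√6754/6754 ≈ -1330.8*I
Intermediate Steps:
t = I*√6754 (t = √(-6754) = I*√6754 ≈ 82.183*I)
N(k) = 0 (N(k) = -1*0 = 0)
b = 109369 (b = (165 - 118)*(2327 + 0) = 47*2327 = 109369)
b/t = 109369/((I*√6754)) = 109369*(-I*√6754/6754) = -109369*I*√6754/6754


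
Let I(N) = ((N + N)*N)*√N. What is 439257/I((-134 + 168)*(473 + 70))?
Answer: 146419*√18462/4195125724752 ≈ 4.7423e-6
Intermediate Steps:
I(N) = 2*N^(5/2) (I(N) = ((2*N)*N)*√N = (2*N²)*√N = 2*N^(5/2))
439257/I((-134 + 168)*(473 + 70)) = 439257/((2*((-134 + 168)*(473 + 70))^(5/2))) = 439257/((2*(34*543)^(5/2))) = 439257/((2*18462^(5/2))) = 439257/((2*(340845444*√18462))) = 439257/((681690888*√18462)) = 439257*(√18462/12585377174256) = 146419*√18462/4195125724752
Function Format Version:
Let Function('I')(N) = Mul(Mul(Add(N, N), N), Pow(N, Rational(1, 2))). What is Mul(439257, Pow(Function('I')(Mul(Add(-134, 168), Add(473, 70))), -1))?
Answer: Mul(Rational(146419, 4195125724752), Pow(18462, Rational(1, 2))) ≈ 4.7423e-6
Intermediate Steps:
Function('I')(N) = Mul(2, Pow(N, Rational(5, 2))) (Function('I')(N) = Mul(Mul(Mul(2, N), N), Pow(N, Rational(1, 2))) = Mul(Mul(2, Pow(N, 2)), Pow(N, Rational(1, 2))) = Mul(2, Pow(N, Rational(5, 2))))
Mul(439257, Pow(Function('I')(Mul(Add(-134, 168), Add(473, 70))), -1)) = Mul(439257, Pow(Mul(2, Pow(Mul(Add(-134, 168), Add(473, 70)), Rational(5, 2))), -1)) = Mul(439257, Pow(Mul(2, Pow(Mul(34, 543), Rational(5, 2))), -1)) = Mul(439257, Pow(Mul(2, Pow(18462, Rational(5, 2))), -1)) = Mul(439257, Pow(Mul(2, Mul(340845444, Pow(18462, Rational(1, 2)))), -1)) = Mul(439257, Pow(Mul(681690888, Pow(18462, Rational(1, 2))), -1)) = Mul(439257, Mul(Rational(1, 12585377174256), Pow(18462, Rational(1, 2)))) = Mul(Rational(146419, 4195125724752), Pow(18462, Rational(1, 2)))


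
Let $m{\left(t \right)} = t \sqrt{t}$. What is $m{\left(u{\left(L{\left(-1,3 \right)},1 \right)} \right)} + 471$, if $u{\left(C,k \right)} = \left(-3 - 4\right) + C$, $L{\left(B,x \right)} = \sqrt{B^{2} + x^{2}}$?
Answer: $471 - i \left(7 - \sqrt{10}\right)^{\frac{3}{2}} \approx 471.0 - 7.5181 i$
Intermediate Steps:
$u{\left(C,k \right)} = -7 + C$
$m{\left(t \right)} = t^{\frac{3}{2}}$
$m{\left(u{\left(L{\left(-1,3 \right)},1 \right)} \right)} + 471 = \left(-7 + \sqrt{\left(-1\right)^{2} + 3^{2}}\right)^{\frac{3}{2}} + 471 = \left(-7 + \sqrt{1 + 9}\right)^{\frac{3}{2}} + 471 = \left(-7 + \sqrt{10}\right)^{\frac{3}{2}} + 471 = 471 + \left(-7 + \sqrt{10}\right)^{\frac{3}{2}}$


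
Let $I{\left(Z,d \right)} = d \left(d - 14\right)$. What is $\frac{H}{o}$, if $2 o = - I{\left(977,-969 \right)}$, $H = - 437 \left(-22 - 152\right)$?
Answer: $- \frac{2668}{16711} \approx -0.15966$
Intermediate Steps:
$I{\left(Z,d \right)} = d \left(-14 + d\right)$
$H = 76038$ ($H = \left(-437\right) \left(-174\right) = 76038$)
$o = - \frac{952527}{2}$ ($o = \frac{\left(-1\right) \left(- 969 \left(-14 - 969\right)\right)}{2} = \frac{\left(-1\right) \left(\left(-969\right) \left(-983\right)\right)}{2} = \frac{\left(-1\right) 952527}{2} = \frac{1}{2} \left(-952527\right) = - \frac{952527}{2} \approx -4.7626 \cdot 10^{5}$)
$\frac{H}{o} = \frac{76038}{- \frac{952527}{2}} = 76038 \left(- \frac{2}{952527}\right) = - \frac{2668}{16711}$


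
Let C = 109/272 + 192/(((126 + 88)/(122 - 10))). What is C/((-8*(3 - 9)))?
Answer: 2936207/1396992 ≈ 2.1018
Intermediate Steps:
C = 2936207/29104 (C = 109*(1/272) + 192/((214/112)) = 109/272 + 192/((214*(1/112))) = 109/272 + 192/(107/56) = 109/272 + 192*(56/107) = 109/272 + 10752/107 = 2936207/29104 ≈ 100.89)
C/((-8*(3 - 9))) = 2936207/(29104*((-8*(3 - 9)))) = 2936207/(29104*((-8*(-6)))) = (2936207/29104)/48 = (2936207/29104)*(1/48) = 2936207/1396992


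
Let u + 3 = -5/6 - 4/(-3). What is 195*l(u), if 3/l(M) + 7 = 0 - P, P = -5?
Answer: -585/2 ≈ -292.50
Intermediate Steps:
u = -5/2 (u = -3 + (-5/6 - 4/(-3)) = -3 + (-5*1/6 - 4*(-1/3)) = -3 + (-5/6 + 4/3) = -3 + 1/2 = -5/2 ≈ -2.5000)
l(M) = -3/2 (l(M) = 3/(-7 + (0 - 1*(-5))) = 3/(-7 + (0 + 5)) = 3/(-7 + 5) = 3/(-2) = 3*(-1/2) = -3/2)
195*l(u) = 195*(-3/2) = -585/2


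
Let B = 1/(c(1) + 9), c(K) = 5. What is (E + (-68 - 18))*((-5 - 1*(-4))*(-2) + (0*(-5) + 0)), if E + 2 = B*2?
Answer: -1230/7 ≈ -175.71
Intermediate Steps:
B = 1/14 (B = 1/(5 + 9) = 1/14 ≈ 0.071429)
E = -13/7 (E = -2 + (1/14)*2 = -2 + ⅐ = -13/7 ≈ -1.8571)
(E + (-68 - 18))*((-5 - 1*(-4))*(-2) + (0*(-5) + 0)) = (-13/7 + (-68 - 18))*((-5 - 1*(-4))*(-2) + (0*(-5) + 0)) = (-13/7 - 86)*((-5 + 4)*(-2) + (0 + 0)) = -615*(-1*(-2) + 0)/7 = -615*(2 + 0)/7 = -615/7*2 = -1230/7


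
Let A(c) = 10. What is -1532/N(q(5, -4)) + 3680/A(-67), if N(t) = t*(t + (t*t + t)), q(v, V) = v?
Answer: 62868/175 ≈ 359.25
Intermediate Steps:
N(t) = t*(t**2 + 2*t) (N(t) = t*(t + (t**2 + t)) = t*(t + (t + t**2)) = t*(t**2 + 2*t))
-1532/N(q(5, -4)) + 3680/A(-67) = -1532*1/(25*(2 + 5)) + 3680/10 = -1532/(25*7) + 3680*(1/10) = -1532/175 + 368 = 62868/175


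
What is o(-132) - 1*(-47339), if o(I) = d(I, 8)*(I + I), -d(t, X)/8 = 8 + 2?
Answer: 68459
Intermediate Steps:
d(t, X) = -80 (d(t, X) = -8*(8 + 2) = -8*10 = -80)
o(I) = -160*I (o(I) = -80*(I + I) = -160*I)
o(-132) - 1*(-47339) = -160*(-132) - 1*(-47339) = 21120 + 47339 = 68459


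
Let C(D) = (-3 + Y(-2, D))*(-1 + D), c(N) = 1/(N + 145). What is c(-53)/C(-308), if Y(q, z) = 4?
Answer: -1/28428 ≈ -3.5177e-5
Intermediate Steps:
c(N) = 1/(145 + N)
C(D) = -1 + D (C(D) = (-3 + 4)*(-1 + D) = 1*(-1 + D) = -1 + D)
c(-53)/C(-308) = 1/((145 - 53)*(-1 - 308)) = 1/(92*(-309)) = (1/92)*(-1/309) = -1/28428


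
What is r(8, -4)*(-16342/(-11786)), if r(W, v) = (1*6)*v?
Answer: -196104/5893 ≈ -33.277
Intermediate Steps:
r(W, v) = 6*v
r(8, -4)*(-16342/(-11786)) = (6*(-4))*(-16342/(-11786)) = -(-392208)*(-1)/11786 = -24*8171/5893 = -196104/5893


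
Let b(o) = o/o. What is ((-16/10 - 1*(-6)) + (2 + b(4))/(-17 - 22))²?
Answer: 78961/4225 ≈ 18.689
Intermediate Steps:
b(o) = 1
((-16/10 - 1*(-6)) + (2 + b(4))/(-17 - 22))² = ((-16/10 - 1*(-6)) + (2 + 1)/(-17 - 22))² = ((-16*⅒ + 6) + 3/(-39))² = ((-8/5 + 6) + 3*(-1/39))² = (22/5 - 1/13)² = (281/65)² = 78961/4225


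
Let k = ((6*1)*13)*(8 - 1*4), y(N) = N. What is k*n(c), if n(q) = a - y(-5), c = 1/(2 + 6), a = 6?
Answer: 3432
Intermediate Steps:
c = ⅛ (c = 1/8 = ⅛ ≈ 0.12500)
n(q) = 11 (n(q) = 6 - 1*(-5) = 6 + 5 = 11)
k = 312 (k = (6*13)*(8 - 4) = 78*4 = 312)
k*n(c) = 312*11 = 3432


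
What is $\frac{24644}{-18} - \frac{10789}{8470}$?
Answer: $- \frac{104464441}{76230} \approx -1370.4$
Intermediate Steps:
$\frac{24644}{-18} - \frac{10789}{8470} = 24644 \left(- \frac{1}{18}\right) - \frac{10789}{8470} = - \frac{12322}{9} - \frac{10789}{8470} = - \frac{104464441}{76230}$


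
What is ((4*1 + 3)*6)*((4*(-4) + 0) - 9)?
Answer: -1050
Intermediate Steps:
((4*1 + 3)*6)*((4*(-4) + 0) - 9) = ((4 + 3)*6)*((-16 + 0) - 9) = (7*6)*(-16 - 9) = 42*(-25) = -1050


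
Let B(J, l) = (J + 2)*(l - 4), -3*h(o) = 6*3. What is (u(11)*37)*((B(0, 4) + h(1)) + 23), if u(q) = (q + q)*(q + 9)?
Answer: 276760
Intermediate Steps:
h(o) = -6 (h(o) = -2*3 = -⅓*18 = -6)
B(J, l) = (-4 + l)*(2 + J) (B(J, l) = (2 + J)*(-4 + l) = (-4 + l)*(2 + J))
u(q) = 2*q*(9 + q) (u(q) = (2*q)*(9 + q) = 2*q*(9 + q))
(u(11)*37)*((B(0, 4) + h(1)) + 23) = ((2*11*(9 + 11))*37)*(((-8 - 4*0 + 2*4 + 0*4) - 6) + 23) = ((2*11*20)*37)*(((-8 + 0 + 8 + 0) - 6) + 23) = (440*37)*((0 - 6) + 23) = 16280*(-6 + 23) = 16280*17 = 276760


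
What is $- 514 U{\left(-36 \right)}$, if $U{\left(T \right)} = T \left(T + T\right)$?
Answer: $-1332288$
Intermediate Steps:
$U{\left(T \right)} = 2 T^{2}$ ($U{\left(T \right)} = T 2 T = 2 T^{2}$)
$- 514 U{\left(-36 \right)} = - 514 \cdot 2 \left(-36\right)^{2} = - 514 \cdot 2 \cdot 1296 = \left(-514\right) 2592 = -1332288$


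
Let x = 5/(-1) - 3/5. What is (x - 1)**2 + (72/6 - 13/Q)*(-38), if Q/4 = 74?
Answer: -1519853/3700 ≈ -410.77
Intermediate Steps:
x = -28/5 (x = 5*(-1) - 3*1/5 = -5 - 3/5 = -28/5 ≈ -5.6000)
Q = 296 (Q = 4*74 = 296)
(x - 1)**2 + (72/6 - 13/Q)*(-38) = (-28/5 - 1)**2 + (72/6 - 13/296)*(-38) = (-33/5)**2 + (72*(1/6) - 13*1/296)*(-38) = 1089/25 + (12 - 13/296)*(-38) = 1089/25 + (3539/296)*(-38) = 1089/25 - 67241/148 = -1519853/3700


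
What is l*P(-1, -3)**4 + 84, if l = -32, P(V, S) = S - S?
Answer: 84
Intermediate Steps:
P(V, S) = 0
l*P(-1, -3)**4 + 84 = -32*0**4 + 84 = -32*0 + 84 = 0 + 84 = 84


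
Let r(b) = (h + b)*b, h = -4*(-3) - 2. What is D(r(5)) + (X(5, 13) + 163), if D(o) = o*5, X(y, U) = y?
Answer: 543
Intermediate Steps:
h = 10 (h = 12 - 2 = 10)
r(b) = b*(10 + b) (r(b) = (10 + b)*b = b*(10 + b))
D(o) = 5*o
D(r(5)) + (X(5, 13) + 163) = 5*(5*(10 + 5)) + (5 + 163) = 5*(5*15) + 168 = 5*75 + 168 = 375 + 168 = 543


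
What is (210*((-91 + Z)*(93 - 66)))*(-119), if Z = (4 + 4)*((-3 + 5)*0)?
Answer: 61400430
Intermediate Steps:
Z = 0 (Z = 8*(2*0) = 8*0 = 0)
(210*((-91 + Z)*(93 - 66)))*(-119) = (210*((-91 + 0)*(93 - 66)))*(-119) = (210*(-91*27))*(-119) = (210*(-2457))*(-119) = -515970*(-119) = 61400430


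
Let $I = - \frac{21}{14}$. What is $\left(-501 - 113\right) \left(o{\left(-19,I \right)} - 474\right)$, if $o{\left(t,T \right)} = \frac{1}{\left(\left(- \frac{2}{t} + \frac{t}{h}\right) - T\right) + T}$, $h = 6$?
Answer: $\frac{101641560}{349} \approx 2.9124 \cdot 10^{5}$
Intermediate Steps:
$I = - \frac{3}{2}$ ($I = \left(-21\right) \frac{1}{14} = - \frac{3}{2} \approx -1.5$)
$o{\left(t,T \right)} = \frac{1}{- \frac{2}{t} + \frac{t}{6}}$ ($o{\left(t,T \right)} = \frac{1}{\left(\left(- \frac{2}{t} + \frac{t}{6}\right) - T\right) + T} = \frac{1}{\left(- T - \frac{2}{t} + \frac{t}{6}\right) + T} = \frac{1}{- \frac{2}{t} + \frac{t}{6}}$)
$\left(-501 - 113\right) \left(o{\left(-19,I \right)} - 474\right) = \left(-501 - 113\right) \left(6 \left(-19\right) \frac{1}{-12 + \left(-19\right)^{2}} - 474\right) = - 614 \left(6 \left(-19\right) \frac{1}{-12 + 361} - 474\right) = - 614 \left(6 \left(-19\right) \frac{1}{349} - 474\right) = - 614 \left(- \frac{114}{349} - 474\right) = \left(-614\right) \left(- \frac{165540}{349}\right) = \frac{101641560}{349}$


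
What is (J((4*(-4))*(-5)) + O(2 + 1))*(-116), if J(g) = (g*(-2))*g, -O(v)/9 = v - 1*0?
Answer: 1487932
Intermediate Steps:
O(v) = -9*v (O(v) = -9*(v - 1*0) = -9*(v + 0) = -9*v)
J(g) = -2*g**2 (J(g) = (-2*g)*g = -2*g**2)
(J((4*(-4))*(-5)) + O(2 + 1))*(-116) = (-2*((4*(-4))*(-5))**2 - 9*(2 + 1))*(-116) = (-2*(-16*(-5))**2 - 9*3)*(-116) = (-2*80**2 - 27)*(-116) = (-2*6400 - 27)*(-116) = (-12800 - 27)*(-116) = -12827*(-116) = 1487932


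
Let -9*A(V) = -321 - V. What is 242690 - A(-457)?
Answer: 2184346/9 ≈ 2.4271e+5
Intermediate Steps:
A(V) = 107/3 + V/9 (A(V) = -(-321 - V)/9 = 107/3 + V/9)
242690 - A(-457) = 242690 - (107/3 + (⅑)*(-457)) = 242690 - (107/3 - 457/9) = 242690 - 1*(-136/9) = 242690 + 136/9 = 2184346/9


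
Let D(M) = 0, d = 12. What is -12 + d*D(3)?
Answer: -12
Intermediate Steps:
-12 + d*D(3) = -12 + 12*0 = -12 + 0 = -12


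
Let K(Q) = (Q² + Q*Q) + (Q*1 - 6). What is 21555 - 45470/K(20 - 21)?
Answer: 30649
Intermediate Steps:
K(Q) = -6 + Q + 2*Q² (K(Q) = (Q² + Q²) + (Q - 6) = 2*Q² + (-6 + Q) = -6 + Q + 2*Q²)
21555 - 45470/K(20 - 21) = 21555 - 45470/(-6 + (20 - 21) + 2*(20 - 21)²) = 21555 - 45470/(-6 - 1 + 2*(-1)²) = 21555 - 45470/(-6 - 1 + 2*1) = 21555 - 45470/(-6 - 1 + 2) = 21555 - 45470/(-5) = 21555 - 45470*(-⅕) = 21555 + 9094 = 30649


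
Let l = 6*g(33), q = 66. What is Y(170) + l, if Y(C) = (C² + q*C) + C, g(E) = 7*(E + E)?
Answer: 43062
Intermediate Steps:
g(E) = 14*E (g(E) = 7*(2*E) = 14*E)
Y(C) = C² + 67*C (Y(C) = (C² + 66*C) + C = C² + 67*C)
l = 2772 (l = 6*(14*33) = 6*462 = 2772)
Y(170) + l = 170*(67 + 170) + 2772 = 170*237 + 2772 = 40290 + 2772 = 43062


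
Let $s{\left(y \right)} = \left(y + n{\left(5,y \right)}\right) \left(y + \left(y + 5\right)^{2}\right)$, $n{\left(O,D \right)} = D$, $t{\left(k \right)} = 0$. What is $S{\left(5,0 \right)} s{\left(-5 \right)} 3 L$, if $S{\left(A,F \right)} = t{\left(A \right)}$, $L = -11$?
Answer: $0$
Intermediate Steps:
$S{\left(A,F \right)} = 0$
$s{\left(y \right)} = 2 y \left(y + \left(5 + y\right)^{2}\right)$ ($s{\left(y \right)} = \left(y + y\right) \left(y + \left(y + 5\right)^{2}\right) = 2 y \left(y + \left(5 + y\right)^{2}\right)$)
$S{\left(5,0 \right)} s{\left(-5 \right)} 3 L = 0 \cdot 2 \left(-5\right) \left(-5 + \left(5 - 5\right)^{2}\right) 3 \left(-11\right) = 0 \cdot 2 \left(-5\right) \left(-5 + 0^{2}\right) 3 \left(-11\right) = 0 \cdot 2 \left(-5\right) \left(-5 + 0\right) 3 \left(-11\right) = 0 \cdot 2 \left(-5\right) \left(-5\right) 3 \left(-11\right) = 0 \cdot 50 \cdot 3 \left(-11\right) = 0 \cdot 3 \left(-11\right) = 0 \left(-11\right) = 0$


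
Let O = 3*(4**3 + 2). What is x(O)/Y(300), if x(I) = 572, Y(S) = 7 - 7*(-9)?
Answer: 286/35 ≈ 8.1714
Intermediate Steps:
O = 198 (O = 3*(64 + 2) = 3*66 = 198)
Y(S) = 70 (Y(S) = 7 + 63 = 70)
x(O)/Y(300) = 572/70 = 572*(1/70) = 286/35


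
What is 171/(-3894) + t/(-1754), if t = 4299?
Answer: -1420020/569173 ≈ -2.4949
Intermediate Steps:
171/(-3894) + t/(-1754) = 171/(-3894) + 4299/(-1754) = 171*(-1/3894) + 4299*(-1/1754) = -57/1298 - 4299/1754 = -1420020/569173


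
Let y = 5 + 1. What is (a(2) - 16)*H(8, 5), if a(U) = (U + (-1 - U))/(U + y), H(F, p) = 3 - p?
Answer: 129/4 ≈ 32.250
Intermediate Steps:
y = 6
a(U) = -1/(6 + U) (a(U) = (U + (-1 - U))/(U + 6) = -1/(6 + U))
(a(2) - 16)*H(8, 5) = (-1/(6 + 2) - 16)*(3 - 1*5) = (-1/8 - 16)*(3 - 5) = (-1*1/8 - 16)*(-2) = (-1/8 - 16)*(-2) = -129/8*(-2) = 129/4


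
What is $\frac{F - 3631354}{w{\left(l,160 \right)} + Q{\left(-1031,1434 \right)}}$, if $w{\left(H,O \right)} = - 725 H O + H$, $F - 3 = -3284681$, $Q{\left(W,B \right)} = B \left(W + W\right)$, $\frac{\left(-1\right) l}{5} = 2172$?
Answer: $- \frac{288168}{52366343} \approx -0.0055029$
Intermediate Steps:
$l = -10860$ ($l = \left(-5\right) 2172 = -10860$)
$Q{\left(W,B \right)} = 2 B W$ ($Q{\left(W,B \right)} = B 2 W = 2 B W$)
$F = -3284678$ ($F = 3 - 3284681 = -3284678$)
$w{\left(H,O \right)} = H - 725 H O$ ($w{\left(H,O \right)} = - 725 H O + H = H - 725 H O$)
$\frac{F - 3631354}{w{\left(l,160 \right)} + Q{\left(-1031,1434 \right)}} = \frac{-3284678 - 3631354}{- 10860 \left(1 - 116000\right) + 2 \cdot 1434 \left(-1031\right)} = - \frac{6916032}{- 10860 \left(1 - 116000\right) - 2956908} = - \frac{6916032}{\left(-10860\right) \left(-115999\right) - 2956908} = - \frac{6916032}{1259749140 - 2956908} = - \frac{6916032}{1256792232} = \left(-6916032\right) \frac{1}{1256792232} = - \frac{288168}{52366343}$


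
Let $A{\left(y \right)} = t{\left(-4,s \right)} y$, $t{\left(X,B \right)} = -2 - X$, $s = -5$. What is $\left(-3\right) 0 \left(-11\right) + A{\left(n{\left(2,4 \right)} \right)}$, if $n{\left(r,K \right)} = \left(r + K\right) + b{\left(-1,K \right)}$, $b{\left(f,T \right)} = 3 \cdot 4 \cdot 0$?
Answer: $12$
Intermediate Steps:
$b{\left(f,T \right)} = 0$ ($b{\left(f,T \right)} = 12 \cdot 0 = 0$)
$n{\left(r,K \right)} = K + r$ ($n{\left(r,K \right)} = \left(r + K\right) + 0 = \left(K + r\right) + 0 = K + r$)
$A{\left(y \right)} = 2 y$ ($A{\left(y \right)} = \left(-2 - -4\right) y = \left(-2 + 4\right) y = 2 y$)
$\left(-3\right) 0 \left(-11\right) + A{\left(n{\left(2,4 \right)} \right)} = \left(-3\right) 0 \left(-11\right) + 2 \left(4 + 2\right) = 0 \left(-11\right) + 2 \cdot 6 = 0 + 12 = 12$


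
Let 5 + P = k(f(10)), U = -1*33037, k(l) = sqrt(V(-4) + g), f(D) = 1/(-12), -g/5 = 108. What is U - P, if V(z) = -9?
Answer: -33032 - 3*I*sqrt(61) ≈ -33032.0 - 23.431*I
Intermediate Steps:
g = -540 (g = -5*108 = -540)
f(D) = -1/12
k(l) = 3*I*sqrt(61) (k(l) = sqrt(-9 - 540) = sqrt(-549) = 3*I*sqrt(61))
U = -33037
P = -5 + 3*I*sqrt(61) ≈ -5.0 + 23.431*I
U - P = -33037 - (-5 + 3*I*sqrt(61)) = -33037 + (5 - 3*I*sqrt(61)) = -33032 - 3*I*sqrt(61)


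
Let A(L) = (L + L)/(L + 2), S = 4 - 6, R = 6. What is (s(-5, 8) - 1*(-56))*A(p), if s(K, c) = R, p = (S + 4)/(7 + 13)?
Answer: 124/21 ≈ 5.9048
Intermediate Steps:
S = -2
p = ⅒ (p = (-2 + 4)/(7 + 13) = 2/20 = 2*(1/20) = ⅒ ≈ 0.10000)
s(K, c) = 6
A(L) = 2*L/(2 + L) (A(L) = (2*L)/(2 + L) = 2*L/(2 + L))
(s(-5, 8) - 1*(-56))*A(p) = (6 - 1*(-56))*(2*(⅒)/(2 + ⅒)) = (6 + 56)*(2*(⅒)/(21/10)) = 62*(2*(⅒)*(10/21)) = 62*(2/21) = 124/21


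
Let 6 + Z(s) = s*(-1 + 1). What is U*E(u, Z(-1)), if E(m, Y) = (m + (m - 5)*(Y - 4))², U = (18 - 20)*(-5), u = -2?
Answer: 46240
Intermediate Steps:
Z(s) = -6 (Z(s) = -6 + s*(-1 + 1) = -6 + s*0 = -6 + 0 = -6)
U = 10 (U = -2*(-5) = 10)
E(m, Y) = (m + (-5 + m)*(-4 + Y))²
U*E(u, Z(-1)) = 10*(20 - 5*(-6) - 3*(-2) - 6*(-2))² = 10*(20 + 30 + 6 + 12)² = 10*68² = 10*4624 = 46240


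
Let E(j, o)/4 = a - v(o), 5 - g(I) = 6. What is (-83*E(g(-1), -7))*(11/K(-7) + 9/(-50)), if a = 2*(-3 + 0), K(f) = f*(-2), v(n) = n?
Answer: -35192/175 ≈ -201.10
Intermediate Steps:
g(I) = -1 (g(I) = 5 - 1*6 = 5 - 6 = -1)
K(f) = -2*f
a = -6 (a = 2*(-3) = -6)
E(j, o) = -24 - 4*o (E(j, o) = 4*(-6 - o) = -24 - 4*o)
(-83*E(g(-1), -7))*(11/K(-7) + 9/(-50)) = (-83*(-24 - 4*(-7)))*(11/((-2*(-7))) + 9/(-50)) = (-83*(-24 + 28))*(11/14 + 9*(-1/50)) = (-83*4)*(11*(1/14) - 9/50) = -332*(11/14 - 9/50) = -332*106/175 = -35192/175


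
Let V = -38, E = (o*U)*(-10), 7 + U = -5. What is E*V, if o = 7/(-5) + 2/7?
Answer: 35568/7 ≈ 5081.1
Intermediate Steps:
o = -39/35 (o = 7*(-1/5) + 2*(1/7) = -7/5 + 2/7 = -39/35 ≈ -1.1143)
U = -12 (U = -7 - 5 = -12)
E = -936/7 (E = -39/35*(-12)*(-10) = (468/35)*(-10) = -936/7 ≈ -133.71)
E*V = -936/7*(-38) = 35568/7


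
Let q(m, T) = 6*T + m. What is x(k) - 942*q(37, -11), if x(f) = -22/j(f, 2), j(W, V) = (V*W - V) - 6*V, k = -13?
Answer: 546371/20 ≈ 27319.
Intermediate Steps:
j(W, V) = -7*V + V*W (j(W, V) = (-V + V*W) - 6*V = -7*V + V*W)
q(m, T) = m + 6*T
x(f) = -22/(-14 + 2*f) (x(f) = -22*1/(2*(-7 + f)) = -22/(-14 + 2*f))
x(k) - 942*q(37, -11) = -11/(-7 - 13) - 942*(37 + 6*(-11)) = -11/(-20) - 942*(37 - 66) = -11*(-1/20) - 942*(-29) = 11/20 + 27318 = 546371/20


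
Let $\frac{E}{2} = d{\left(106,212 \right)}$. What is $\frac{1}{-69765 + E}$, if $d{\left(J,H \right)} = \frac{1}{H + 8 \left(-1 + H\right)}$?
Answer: $- \frac{950}{66276749} \approx -1.4334 \cdot 10^{-5}$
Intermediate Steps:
$d{\left(J,H \right)} = \frac{1}{-8 + 9 H}$ ($d{\left(J,H \right)} = \frac{1}{H + \left(-8 + 8 H\right)} = \frac{1}{-8 + 9 H}$)
$E = \frac{1}{950}$ ($E = \frac{2}{-8 + 9 \cdot 212} = \frac{2}{-8 + 1908} = \frac{2}{1900} = 2 \cdot \frac{1}{1900} = \frac{1}{950} \approx 0.0010526$)
$\frac{1}{-69765 + E} = \frac{1}{-69765 + \frac{1}{950}} = \frac{1}{- \frac{66276749}{950}} = - \frac{950}{66276749}$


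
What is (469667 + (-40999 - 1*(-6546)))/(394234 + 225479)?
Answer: 435214/619713 ≈ 0.70228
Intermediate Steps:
(469667 + (-40999 - 1*(-6546)))/(394234 + 225479) = (469667 + (-40999 + 6546))/619713 = (469667 - 34453)*(1/619713) = 435214*(1/619713) = 435214/619713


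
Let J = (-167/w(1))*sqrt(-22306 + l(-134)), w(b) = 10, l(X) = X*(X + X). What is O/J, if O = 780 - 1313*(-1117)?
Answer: -7337005*sqrt(13606)/1136101 ≈ -753.30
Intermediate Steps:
l(X) = 2*X**2 (l(X) = X*(2*X) = 2*X**2)
O = 1467401 (O = 780 + 1466621 = 1467401)
J = -167*sqrt(13606)/10 (J = (-167/10)*sqrt(-22306 + 2*(-134)**2) = (-167*1/10)*sqrt(-22306 + 2*17956) = -167*sqrt(-22306 + 35912)/10 = -167*sqrt(13606)/10 ≈ -1948.0)
O/J = 1467401/((-167*sqrt(13606)/10)) = 1467401*(-5*sqrt(13606)/1136101) = -7337005*sqrt(13606)/1136101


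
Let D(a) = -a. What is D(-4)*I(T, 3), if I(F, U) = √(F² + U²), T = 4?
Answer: 20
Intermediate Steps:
D(-4)*I(T, 3) = (-1*(-4))*√(4² + 3²) = 4*√(16 + 9) = 4*√25 = 4*5 = 20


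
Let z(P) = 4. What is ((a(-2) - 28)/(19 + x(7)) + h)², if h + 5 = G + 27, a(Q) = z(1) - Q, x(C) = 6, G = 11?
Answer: 644809/625 ≈ 1031.7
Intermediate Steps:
a(Q) = 4 - Q
h = 33 (h = -5 + (11 + 27) = -5 + 38 = 33)
((a(-2) - 28)/(19 + x(7)) + h)² = (((4 - 1*(-2)) - 28)/(19 + 6) + 33)² = (((4 + 2) - 28)/25 + 33)² = ((6 - 28)*(1/25) + 33)² = (-22*1/25 + 33)² = (-22/25 + 33)² = (803/25)² = 644809/625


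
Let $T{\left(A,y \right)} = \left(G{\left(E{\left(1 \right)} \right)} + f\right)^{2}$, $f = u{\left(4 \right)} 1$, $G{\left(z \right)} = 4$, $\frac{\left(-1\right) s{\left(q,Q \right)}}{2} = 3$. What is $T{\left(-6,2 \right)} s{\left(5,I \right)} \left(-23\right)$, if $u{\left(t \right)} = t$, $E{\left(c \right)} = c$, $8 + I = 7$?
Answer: $8832$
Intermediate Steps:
$I = -1$ ($I = -8 + 7 = -1$)
$s{\left(q,Q \right)} = -6$ ($s{\left(q,Q \right)} = \left(-2\right) 3 = -6$)
$f = 4$ ($f = 4 \cdot 1 = 4$)
$T{\left(A,y \right)} = 64$ ($T{\left(A,y \right)} = \left(4 + 4\right)^{2} = 8^{2} = 64$)
$T{\left(-6,2 \right)} s{\left(5,I \right)} \left(-23\right) = 64 \left(-6\right) \left(-23\right) = \left(-384\right) \left(-23\right) = 8832$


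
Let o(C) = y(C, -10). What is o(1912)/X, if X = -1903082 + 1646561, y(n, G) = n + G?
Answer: -634/85507 ≈ -0.0074146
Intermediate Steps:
y(n, G) = G + n
o(C) = -10 + C
X = -256521
o(1912)/X = (-10 + 1912)/(-256521) = 1902*(-1/256521) = -634/85507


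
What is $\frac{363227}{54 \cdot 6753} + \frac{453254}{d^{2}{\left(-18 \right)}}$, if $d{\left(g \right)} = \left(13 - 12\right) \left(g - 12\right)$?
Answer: $\frac{2300158534}{4558275} \approx 504.61$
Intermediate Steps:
$d{\left(g \right)} = -12 + g$ ($d{\left(g \right)} = 1 \left(-12 + g\right) = -12 + g$)
$\frac{363227}{54 \cdot 6753} + \frac{453254}{d^{2}{\left(-18 \right)}} = \frac{363227}{54 \cdot 6753} + \frac{453254}{\left(-12 - 18\right)^{2}} = \frac{363227}{364662} + \frac{453254}{\left(-30\right)^{2}} = 363227 \cdot \frac{1}{364662} + \frac{453254}{900} = \frac{363227}{364662} + 453254 \cdot \frac{1}{900} = \frac{363227}{364662} + \frac{226627}{450} = \frac{2300158534}{4558275}$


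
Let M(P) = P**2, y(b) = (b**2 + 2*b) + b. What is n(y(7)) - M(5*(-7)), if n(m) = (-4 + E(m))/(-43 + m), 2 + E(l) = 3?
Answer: -11026/9 ≈ -1225.1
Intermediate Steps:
E(l) = 1 (E(l) = -2 + 3 = 1)
y(b) = b**2 + 3*b
n(m) = -3/(-43 + m) (n(m) = (-4 + 1)/(-43 + m) = -3/(-43 + m))
n(y(7)) - M(5*(-7)) = -3/(-43 + 7*(3 + 7)) - (5*(-7))**2 = -3/(-43 + 7*10) - 1*(-35)**2 = -3/(-43 + 70) - 1*1225 = -3/27 - 1225 = -3*1/27 - 1225 = -1/9 - 1225 = -11026/9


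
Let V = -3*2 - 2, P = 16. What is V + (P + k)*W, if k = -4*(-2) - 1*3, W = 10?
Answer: 202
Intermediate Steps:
k = 5 (k = 8 - 3 = 5)
V = -8 (V = -6 - 2 = -8)
V + (P + k)*W = -8 + (16 + 5)*10 = -8 + 21*10 = -8 + 210 = 202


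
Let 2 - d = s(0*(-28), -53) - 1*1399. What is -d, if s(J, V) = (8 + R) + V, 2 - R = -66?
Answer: -1378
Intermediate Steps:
R = 68 (R = 2 - 1*(-66) = 2 + 66 = 68)
s(J, V) = 76 + V (s(J, V) = (8 + 68) + V = 76 + V)
d = 1378 (d = 2 - ((76 - 53) - 1*1399) = 2 - (23 - 1399) = 2 - 1*(-1376) = 2 + 1376 = 1378)
-d = -1*1378 = -1378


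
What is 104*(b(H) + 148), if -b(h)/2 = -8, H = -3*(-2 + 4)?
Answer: 17056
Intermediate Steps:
H = -6 (H = -3*2 = -6)
b(h) = 16 (b(h) = -2*(-8) = 16)
104*(b(H) + 148) = 104*(16 + 148) = 104*164 = 17056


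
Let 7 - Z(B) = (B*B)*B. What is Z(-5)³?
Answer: 2299968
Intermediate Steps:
Z(B) = 7 - B³ (Z(B) = 7 - B*B*B = 7 - B²*B = 7 - B³)
Z(-5)³ = (7 - 1*(-5)³)³ = (7 - 1*(-125))³ = (7 + 125)³ = 132³ = 2299968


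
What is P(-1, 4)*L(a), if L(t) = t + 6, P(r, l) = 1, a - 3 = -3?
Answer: 6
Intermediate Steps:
a = 0 (a = 3 - 3 = 0)
L(t) = 6 + t
P(-1, 4)*L(a) = 1*(6 + 0) = 1*6 = 6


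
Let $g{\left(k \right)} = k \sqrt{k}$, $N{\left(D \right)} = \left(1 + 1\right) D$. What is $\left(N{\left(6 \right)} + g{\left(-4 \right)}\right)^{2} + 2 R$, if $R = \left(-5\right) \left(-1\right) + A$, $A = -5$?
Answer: $80 - 192 i \approx 80.0 - 192.0 i$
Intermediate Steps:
$N{\left(D \right)} = 2 D$
$g{\left(k \right)} = k^{\frac{3}{2}}$
$R = 0$ ($R = \left(-5\right) \left(-1\right) - 5 = 5 - 5 = 0$)
$\left(N{\left(6 \right)} + g{\left(-4 \right)}\right)^{2} + 2 R = \left(2 \cdot 6 + \left(-4\right)^{\frac{3}{2}}\right)^{2} + 2 \cdot 0 = \left(12 - 8 i\right)^{2} + 0 = \left(12 - 8 i\right)^{2}$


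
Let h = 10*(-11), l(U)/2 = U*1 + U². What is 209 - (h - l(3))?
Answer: 343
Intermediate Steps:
l(U) = 2*U + 2*U² (l(U) = 2*(U*1 + U²) = 2*(U + U²) = 2*U + 2*U²)
h = -110
209 - (h - l(3)) = 209 - (-110 - 2*3*(1 + 3)) = 209 - (-110 - 2*3*4) = 209 - (-110 - 1*24) = 209 - (-110 - 24) = 209 - 1*(-134) = 209 + 134 = 343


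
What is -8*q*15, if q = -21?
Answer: 2520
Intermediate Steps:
-8*q*15 = -8*(-21)*15 = 168*15 = 2520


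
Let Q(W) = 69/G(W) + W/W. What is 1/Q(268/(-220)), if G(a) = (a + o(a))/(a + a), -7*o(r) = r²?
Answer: 226/26791 ≈ 0.0084357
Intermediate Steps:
o(r) = -r²/7
G(a) = (a - a²/7)/(2*a) (G(a) = (a - a²/7)/(a + a) = (a - a²/7)/((2*a)) = (a - a²/7)*(1/(2*a)) = (a - a²/7)/(2*a))
Q(W) = 1 + 69/(½ - W/14) (Q(W) = 69/(½ - W/14) + W/W = 69/(½ - W/14) + 1 = 1 + 69/(½ - W/14))
1/Q(268/(-220)) = 1/((-973 + 268/(-220))/(-7 + 268/(-220))) = 1/((-973 + 268*(-1/220))/(-7 + 268*(-1/220))) = 1/((-973 - 67/55)/(-7 - 67/55)) = 1/(-53582/55/(-452/55)) = 1/(-55/452*(-53582/55)) = 1/(26791/226) = 226/26791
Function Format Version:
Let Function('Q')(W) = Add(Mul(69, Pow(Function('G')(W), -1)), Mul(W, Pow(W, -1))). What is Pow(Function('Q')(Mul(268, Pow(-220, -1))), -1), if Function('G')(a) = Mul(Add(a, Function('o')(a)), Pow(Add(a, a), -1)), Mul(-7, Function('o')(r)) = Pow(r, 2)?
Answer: Rational(226, 26791) ≈ 0.0084357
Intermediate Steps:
Function('o')(r) = Mul(Rational(-1, 7), Pow(r, 2))
Function('G')(a) = Mul(Rational(1, 2), Pow(a, -1), Add(a, Mul(Rational(-1, 7), Pow(a, 2)))) (Function('G')(a) = Mul(Add(a, Mul(Rational(-1, 7), Pow(a, 2))), Pow(Add(a, a), -1)) = Mul(Add(a, Mul(Rational(-1, 7), Pow(a, 2))), Pow(Mul(2, a), -1)) = Mul(Add(a, Mul(Rational(-1, 7), Pow(a, 2))), Mul(Rational(1, 2), Pow(a, -1))) = Mul(Rational(1, 2), Pow(a, -1), Add(a, Mul(Rational(-1, 7), Pow(a, 2)))))
Function('Q')(W) = Add(1, Mul(69, Pow(Add(Rational(1, 2), Mul(Rational(-1, 14), W)), -1))) (Function('Q')(W) = Add(Mul(69, Pow(Add(Rational(1, 2), Mul(Rational(-1, 14), W)), -1)), Mul(W, Pow(W, -1))) = Add(Mul(69, Pow(Add(Rational(1, 2), Mul(Rational(-1, 14), W)), -1)), 1) = Add(1, Mul(69, Pow(Add(Rational(1, 2), Mul(Rational(-1, 14), W)), -1))))
Pow(Function('Q')(Mul(268, Pow(-220, -1))), -1) = Pow(Mul(Pow(Add(-7, Mul(268, Pow(-220, -1))), -1), Add(-973, Mul(268, Pow(-220, -1)))), -1) = Pow(Mul(Pow(Add(-7, Mul(268, Rational(-1, 220))), -1), Add(-973, Mul(268, Rational(-1, 220)))), -1) = Pow(Mul(Pow(Add(-7, Rational(-67, 55)), -1), Add(-973, Rational(-67, 55))), -1) = Pow(Mul(Pow(Rational(-452, 55), -1), Rational(-53582, 55)), -1) = Pow(Mul(Rational(-55, 452), Rational(-53582, 55)), -1) = Pow(Rational(26791, 226), -1) = Rational(226, 26791)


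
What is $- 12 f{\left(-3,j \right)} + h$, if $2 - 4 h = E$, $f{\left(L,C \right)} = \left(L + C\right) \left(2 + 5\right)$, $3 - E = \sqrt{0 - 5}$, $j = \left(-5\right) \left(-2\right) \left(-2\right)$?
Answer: $\frac{7727}{4} + \frac{i \sqrt{5}}{4} \approx 1931.8 + 0.55902 i$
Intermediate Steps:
$j = -20$ ($j = 10 \left(-2\right) = -20$)
$E = 3 - i \sqrt{5}$ ($E = 3 - \sqrt{0 - 5} = 3 - \sqrt{-5} = 3 - i \sqrt{5} \approx 3.0 - 2.2361 i$)
$f{\left(L,C \right)} = 7 C + 7 L$ ($f{\left(L,C \right)} = \left(C + L\right) 7 = 7 C + 7 L$)
$h = - \frac{1}{4} + \frac{i \sqrt{5}}{4}$ ($h = \frac{1}{2} - \frac{3 - i \sqrt{5}}{4} = \frac{1}{2} - \left(\frac{3}{4} - \frac{i \sqrt{5}}{4}\right) = - \frac{1}{4} + \frac{i \sqrt{5}}{4} \approx -0.25 + 0.55902 i$)
$- 12 f{\left(-3,j \right)} + h = - 12 \left(7 \left(-20\right) + 7 \left(-3\right)\right) - \left(\frac{1}{4} - \frac{i \sqrt{5}}{4}\right) = - 12 \left(-140 - 21\right) - \left(\frac{1}{4} - \frac{i \sqrt{5}}{4}\right) = \left(-12\right) \left(-161\right) - \left(\frac{1}{4} - \frac{i \sqrt{5}}{4}\right) = 1932 - \left(\frac{1}{4} - \frac{i \sqrt{5}}{4}\right) = \frac{7727}{4} + \frac{i \sqrt{5}}{4}$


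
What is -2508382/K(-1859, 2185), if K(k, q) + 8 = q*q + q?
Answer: -1254191/2388201 ≈ -0.52516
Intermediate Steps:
K(k, q) = -8 + q + q² (K(k, q) = -8 + (q*q + q) = -8 + (q² + q) = -8 + (q + q²) = -8 + q + q²)
-2508382/K(-1859, 2185) = -2508382/(-8 + 2185 + 2185²) = -2508382/(-8 + 2185 + 4774225) = -2508382/4776402 = -1*1254191/2388201 = -1254191/2388201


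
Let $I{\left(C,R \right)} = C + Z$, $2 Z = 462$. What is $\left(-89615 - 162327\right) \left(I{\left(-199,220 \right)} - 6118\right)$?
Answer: $1533319012$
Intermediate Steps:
$Z = 231$ ($Z = \frac{1}{2} \cdot 462 = 231$)
$I{\left(C,R \right)} = 231 + C$ ($I{\left(C,R \right)} = C + 231 = 231 + C$)
$\left(-89615 - 162327\right) \left(I{\left(-199,220 \right)} - 6118\right) = \left(-89615 - 162327\right) \left(\left(231 - 199\right) - 6118\right) = - 251942 \left(32 - 6118\right) = \left(-251942\right) \left(-6086\right) = 1533319012$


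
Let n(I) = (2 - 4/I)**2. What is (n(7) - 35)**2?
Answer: 2608225/2401 ≈ 1086.3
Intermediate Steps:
(n(7) - 35)**2 = (4*(-2 + 7)**2/7**2 - 35)**2 = (4*(1/49)*5**2 - 35)**2 = (4*(1/49)*25 - 35)**2 = (100/49 - 35)**2 = (-1615/49)**2 = 2608225/2401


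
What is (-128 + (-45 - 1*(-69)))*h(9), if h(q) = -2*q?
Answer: 1872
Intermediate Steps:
(-128 + (-45 - 1*(-69)))*h(9) = (-128 + (-45 - 1*(-69)))*(-2*9) = (-128 + (-45 + 69))*(-18) = (-128 + 24)*(-18) = -104*(-18) = 1872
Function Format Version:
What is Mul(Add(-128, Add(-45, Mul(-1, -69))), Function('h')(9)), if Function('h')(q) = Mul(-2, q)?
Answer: 1872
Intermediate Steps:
Mul(Add(-128, Add(-45, Mul(-1, -69))), Function('h')(9)) = Mul(Add(-128, Add(-45, Mul(-1, -69))), Mul(-2, 9)) = Mul(Add(-128, Add(-45, 69)), -18) = Mul(Add(-128, 24), -18) = Mul(-104, -18) = 1872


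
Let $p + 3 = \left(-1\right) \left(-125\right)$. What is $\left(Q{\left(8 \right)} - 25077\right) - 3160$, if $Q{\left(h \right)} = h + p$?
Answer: $-28107$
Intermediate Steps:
$p = 122$ ($p = -3 - -125 = -3 + 125 = 122$)
$Q{\left(h \right)} = 122 + h$ ($Q{\left(h \right)} = h + 122 = 122 + h$)
$\left(Q{\left(8 \right)} - 25077\right) - 3160 = \left(\left(122 + 8\right) - 25077\right) - 3160 = \left(130 - 25077\right) - 3160 = -24947 - 3160 = -28107$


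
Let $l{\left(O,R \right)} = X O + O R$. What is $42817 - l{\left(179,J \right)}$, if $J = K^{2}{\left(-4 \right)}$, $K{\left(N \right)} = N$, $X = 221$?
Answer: $394$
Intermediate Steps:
$J = 16$ ($J = \left(-4\right)^{2} = 16$)
$l{\left(O,R \right)} = 221 O + O R$
$42817 - l{\left(179,J \right)} = 42817 - 179 \left(221 + 16\right) = 42817 - 179 \cdot 237 = 42817 - 42423 = 394$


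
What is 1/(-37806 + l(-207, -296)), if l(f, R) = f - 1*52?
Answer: -1/38065 ≈ -2.6271e-5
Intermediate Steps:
l(f, R) = -52 + f (l(f, R) = f - 52 = -52 + f)
1/(-37806 + l(-207, -296)) = 1/(-37806 + (-52 - 207)) = 1/(-37806 - 259) = 1/(-38065) = -1/38065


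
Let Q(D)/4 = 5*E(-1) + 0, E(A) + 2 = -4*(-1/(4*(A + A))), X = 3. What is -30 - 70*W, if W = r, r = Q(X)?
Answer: 3470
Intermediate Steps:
E(A) = -2 + 1/(2*A) (E(A) = -2 - 4*(-1/(4*(A + A))) = -2 - 4*(-1/(8*A)) = -2 - (-1)/(2*A) = -2 + 1/(2*A))
Q(D) = -50 (Q(D) = 4*(5*(-2 + (1/2)/(-1)) + 0) = 4*(5*(-2 + (1/2)*(-1)) + 0) = 4*(5*(-2 - 1/2) + 0) = 4*(5*(-5/2) + 0) = 4*(-25/2 + 0) = 4*(-25/2) = -50)
r = -50
W = -50
-30 - 70*W = -30 - 70*(-50) = -30 + 3500 = 3470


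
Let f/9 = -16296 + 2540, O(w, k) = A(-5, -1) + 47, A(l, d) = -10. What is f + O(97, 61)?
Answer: -123767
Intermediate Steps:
O(w, k) = 37 (O(w, k) = -10 + 47 = 37)
f = -123804 (f = 9*(-16296 + 2540) = 9*(-13756) = -123804)
f + O(97, 61) = -123804 + 37 = -123767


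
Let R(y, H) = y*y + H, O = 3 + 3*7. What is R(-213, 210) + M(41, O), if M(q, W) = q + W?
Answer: 45644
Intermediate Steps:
O = 24 (O = 3 + 21 = 24)
M(q, W) = W + q
R(y, H) = H + y² (R(y, H) = y² + H = H + y²)
R(-213, 210) + M(41, O) = (210 + (-213)²) + (24 + 41) = (210 + 45369) + 65 = 45579 + 65 = 45644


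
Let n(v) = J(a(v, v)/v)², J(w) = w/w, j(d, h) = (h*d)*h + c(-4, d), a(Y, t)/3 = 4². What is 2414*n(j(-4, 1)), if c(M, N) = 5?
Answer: 2414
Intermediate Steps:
a(Y, t) = 48 (a(Y, t) = 3*4² = 3*16 = 48)
j(d, h) = 5 + d*h² (j(d, h) = (h*d)*h + 5 = (d*h)*h + 5 = d*h² + 5 = 5 + d*h²)
J(w) = 1
n(v) = 1 (n(v) = 1² = 1)
2414*n(j(-4, 1)) = 2414*1 = 2414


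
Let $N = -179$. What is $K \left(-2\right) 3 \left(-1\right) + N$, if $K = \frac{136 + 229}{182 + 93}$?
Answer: $- \frac{9407}{55} \approx -171.04$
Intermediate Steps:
$K = \frac{73}{55}$ ($K = \frac{365}{275} = 365 \cdot \frac{1}{275} = \frac{73}{55} \approx 1.3273$)
$K \left(-2\right) 3 \left(-1\right) + N = \frac{73 \left(-2\right) 3 \left(-1\right)}{55} - 179 = \frac{73 \left(\left(-6\right) \left(-1\right)\right)}{55} - 179 = \frac{73}{55} \cdot 6 - 179 = \frac{438}{55} - 179 = - \frac{9407}{55}$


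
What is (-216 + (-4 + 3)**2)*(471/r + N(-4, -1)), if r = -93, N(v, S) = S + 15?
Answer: -59555/31 ≈ -1921.1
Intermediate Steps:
N(v, S) = 15 + S
(-216 + (-4 + 3)**2)*(471/r + N(-4, -1)) = (-216 + (-4 + 3)**2)*(471/(-93) + (15 - 1)) = (-216 + (-1)**2)*(471*(-1/93) + 14) = (-216 + 1)*(-157/31 + 14) = -215*277/31 = -59555/31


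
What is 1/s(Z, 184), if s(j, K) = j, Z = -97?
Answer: -1/97 ≈ -0.010309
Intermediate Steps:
1/s(Z, 184) = 1/(-97) = -1/97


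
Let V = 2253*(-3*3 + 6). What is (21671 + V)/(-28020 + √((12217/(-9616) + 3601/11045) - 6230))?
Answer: -44377639802572800/83387294510523149 - 2803456*I*√1988650808622745/83387294510523149 ≈ -0.53219 - 0.0014992*I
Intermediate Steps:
V = -6759 (V = 2253*(-9 + 6) = 2253*(-3) = -6759)
(21671 + V)/(-28020 + √((12217/(-9616) + 3601/11045) - 6230)) = (21671 - 6759)/(-28020 + √((12217/(-9616) + 3601/11045) - 6230)) = 14912/(-28020 + √((12217*(-1/9616) + 3601*(1/11045)) - 6230)) = 14912/(-28020 + √((-12217/9616 + 3601/11045) - 6230)) = 14912/(-28020 + √(-100309549/106208720 - 6230)) = 14912/(-28020 + √(-661780635149/106208720)) = 14912/(-28020 + I*√1988650808622745/564940)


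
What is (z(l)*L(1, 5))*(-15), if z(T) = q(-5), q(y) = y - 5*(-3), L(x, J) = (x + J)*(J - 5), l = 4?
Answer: 0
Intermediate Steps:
L(x, J) = (-5 + J)*(J + x) (L(x, J) = (J + x)*(-5 + J) = (-5 + J)*(J + x))
q(y) = 15 + y (q(y) = y + 15 = 15 + y)
z(T) = 10 (z(T) = 15 - 5 = 10)
(z(l)*L(1, 5))*(-15) = (10*(5² - 5*5 - 5*1 + 5*1))*(-15) = (10*(25 - 25 - 5 + 5))*(-15) = (10*0)*(-15) = 0*(-15) = 0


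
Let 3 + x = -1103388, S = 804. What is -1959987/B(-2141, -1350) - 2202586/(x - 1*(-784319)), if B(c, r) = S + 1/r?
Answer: -420934113822293/173160214864 ≈ -2430.9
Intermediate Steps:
x = -1103391 (x = -3 - 1103388 = -1103391)
B(c, r) = 804 + 1/r
-1959987/B(-2141, -1350) - 2202586/(x - 1*(-784319)) = -1959987/(804 + 1/(-1350)) - 2202586/(-1103391 - 1*(-784319)) = -1959987/(804 - 1/1350) - 2202586/(-1103391 + 784319) = -1959987/1085399/1350 - 2202586/(-319072) = -1959987*1350/1085399 - 2202586*(-1/319072) = -2645982450/1085399 + 1101293/159536 = -420934113822293/173160214864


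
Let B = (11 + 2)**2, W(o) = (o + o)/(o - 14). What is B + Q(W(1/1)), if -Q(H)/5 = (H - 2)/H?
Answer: 99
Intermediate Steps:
W(o) = 2*o/(-14 + o) (W(o) = (2*o)/(-14 + o) = 2*o/(-14 + o))
Q(H) = -5*(-2 + H)/H (Q(H) = -5*(H - 2)/H = -5*(-2 + H)/H)
B = 169 (B = 13**2 = 169)
B + Q(W(1/1)) = 169 + (-5 + 10/((2/(1*(-14 + 1/1))))) = 169 + (-5 + 10/((2*1/(-14 + 1)))) = 169 + (-5 + 10/((2*1/(-13)))) = 169 + (-5 + 10/((2*1*(-1/13)))) = 169 + (-5 + 10/(-2/13)) = 169 + (-5 + 10*(-13/2)) = 169 + (-5 - 65) = 169 - 70 = 99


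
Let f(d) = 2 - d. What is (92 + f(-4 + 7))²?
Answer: 8281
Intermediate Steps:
(92 + f(-4 + 7))² = (92 + (2 - (-4 + 7)))² = (92 + (2 - 1*3))² = (92 + (2 - 3))² = (92 - 1)² = 91² = 8281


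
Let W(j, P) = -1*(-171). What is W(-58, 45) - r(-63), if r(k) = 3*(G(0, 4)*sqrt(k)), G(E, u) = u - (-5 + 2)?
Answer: 171 - 63*I*sqrt(7) ≈ 171.0 - 166.68*I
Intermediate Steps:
G(E, u) = 3 + u (G(E, u) = u - 1*(-3) = u + 3 = 3 + u)
W(j, P) = 171
r(k) = 21*sqrt(k) (r(k) = 3*((3 + 4)*sqrt(k)) = 3*(7*sqrt(k)) = 21*sqrt(k))
W(-58, 45) - r(-63) = 171 - 21*sqrt(-63) = 171 - 21*3*I*sqrt(7) = 171 - 63*I*sqrt(7)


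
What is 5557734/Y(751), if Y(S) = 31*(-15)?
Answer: -1852578/155 ≈ -11952.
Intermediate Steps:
Y(S) = -465
5557734/Y(751) = 5557734/(-465) = 5557734*(-1/465) = -1852578/155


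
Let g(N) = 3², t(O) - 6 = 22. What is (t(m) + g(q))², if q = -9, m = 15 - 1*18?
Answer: 1369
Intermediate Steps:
m = -3 (m = 15 - 18 = -3)
t(O) = 28 (t(O) = 6 + 22 = 28)
g(N) = 9
(t(m) + g(q))² = (28 + 9)² = 37² = 1369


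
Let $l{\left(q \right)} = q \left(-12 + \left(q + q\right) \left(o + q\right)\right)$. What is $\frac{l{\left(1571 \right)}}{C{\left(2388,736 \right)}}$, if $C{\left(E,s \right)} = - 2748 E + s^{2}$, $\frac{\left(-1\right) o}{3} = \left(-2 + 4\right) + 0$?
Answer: $- \frac{3862474739}{3010264} \approx -1283.1$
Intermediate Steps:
$o = -6$ ($o = - 3 \left(\left(-2 + 4\right) + 0\right) = - 3 \left(2 + 0\right) = \left(-3\right) 2 = -6$)
$C{\left(E,s \right)} = s^{2} - 2748 E$
$l{\left(q \right)} = q \left(-12 + 2 q \left(-6 + q\right)\right)$ ($l{\left(q \right)} = q \left(-12 + \left(q + q\right) \left(-6 + q\right)\right) = q \left(-12 + 2 q \left(-6 + q\right)\right)$)
$\frac{l{\left(1571 \right)}}{C{\left(2388,736 \right)}} = \frac{2 \cdot 1571 \left(-6 + 1571^{2} - 9426\right)}{736^{2} - 6562224} = \frac{2 \cdot 1571 \left(-6 + 2468041 - 9426\right)}{541696 - 6562224} = \frac{2 \cdot 1571 \cdot 2458609}{-6020528} = 7724949478 \left(- \frac{1}{6020528}\right) = - \frac{3862474739}{3010264}$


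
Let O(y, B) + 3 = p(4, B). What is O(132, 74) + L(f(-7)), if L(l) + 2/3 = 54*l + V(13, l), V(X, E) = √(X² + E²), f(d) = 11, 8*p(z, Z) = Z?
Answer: 7195/12 + √290 ≈ 616.61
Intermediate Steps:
p(z, Z) = Z/8
O(y, B) = -3 + B/8
V(X, E) = √(E² + X²)
L(l) = -⅔ + √(169 + l²) + 54*l (L(l) = -⅔ + (54*l + √(l² + 13²)) = -⅔ + (54*l + √(l² + 169)) = -⅔ + (54*l + √(169 + l²)) = -⅔ + (√(169 + l²) + 54*l) = -⅔ + √(169 + l²) + 54*l)
O(132, 74) + L(f(-7)) = (-3 + (⅛)*74) + (-⅔ + √(169 + 11²) + 54*11) = (-3 + 37/4) + (-⅔ + √(169 + 121) + 594) = 25/4 + (-⅔ + √290 + 594) = 25/4 + (1780/3 + √290) = 7195/12 + √290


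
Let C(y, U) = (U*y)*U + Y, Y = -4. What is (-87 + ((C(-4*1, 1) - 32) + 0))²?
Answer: 16129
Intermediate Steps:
C(y, U) = -4 + y*U² (C(y, U) = (U*y)*U - 4 = y*U² - 4 = -4 + y*U²)
(-87 + ((C(-4*1, 1) - 32) + 0))² = (-87 + (((-4 - 4*1*1²) - 32) + 0))² = (-87 + (((-4 - 4*1) - 32) + 0))² = (-87 + (((-4 - 4) - 32) + 0))² = (-87 + ((-8 - 32) + 0))² = (-87 + (-40 + 0))² = (-87 - 40)² = (-127)² = 16129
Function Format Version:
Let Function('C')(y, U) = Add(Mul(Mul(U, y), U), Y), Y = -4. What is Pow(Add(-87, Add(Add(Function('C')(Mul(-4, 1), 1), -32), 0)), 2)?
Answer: 16129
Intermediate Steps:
Function('C')(y, U) = Add(-4, Mul(y, Pow(U, 2))) (Function('C')(y, U) = Add(Mul(Mul(U, y), U), -4) = Add(Mul(y, Pow(U, 2)), -4) = Add(-4, Mul(y, Pow(U, 2))))
Pow(Add(-87, Add(Add(Function('C')(Mul(-4, 1), 1), -32), 0)), 2) = Pow(Add(-87, Add(Add(Add(-4, Mul(Mul(-4, 1), Pow(1, 2))), -32), 0)), 2) = Pow(Add(-87, Add(Add(Add(-4, Mul(-4, 1)), -32), 0)), 2) = Pow(Add(-87, Add(Add(Add(-4, -4), -32), 0)), 2) = Pow(Add(-87, Add(Add(-8, -32), 0)), 2) = Pow(Add(-87, Add(-40, 0)), 2) = Pow(Add(-87, -40), 2) = Pow(-127, 2) = 16129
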